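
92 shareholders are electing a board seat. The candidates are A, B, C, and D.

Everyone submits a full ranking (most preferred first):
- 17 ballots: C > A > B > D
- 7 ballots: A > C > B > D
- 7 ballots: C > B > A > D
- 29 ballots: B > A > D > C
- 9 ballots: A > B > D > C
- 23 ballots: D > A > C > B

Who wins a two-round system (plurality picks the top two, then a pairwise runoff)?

Round 1 first-place votes: A 16, B 29, C 24, D 23. B and C advance.
Runoff: B is ranked above C on 38 ballots, C above B on 54.

C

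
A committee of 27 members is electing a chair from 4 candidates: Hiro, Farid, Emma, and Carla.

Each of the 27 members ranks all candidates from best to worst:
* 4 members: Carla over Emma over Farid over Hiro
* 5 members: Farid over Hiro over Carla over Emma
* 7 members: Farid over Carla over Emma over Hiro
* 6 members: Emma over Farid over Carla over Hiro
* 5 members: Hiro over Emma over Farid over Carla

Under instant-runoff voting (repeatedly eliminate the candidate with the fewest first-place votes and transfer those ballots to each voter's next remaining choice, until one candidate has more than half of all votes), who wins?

Emma

Round 1: Hiro 5, Farid 12, Emma 6, Carla 4. Carla eliminated.
Round 2: Hiro 5, Farid 12, Emma 10. Hiro eliminated.
Round 3: Farid 12, Emma 15. Emma has a majority (≥14).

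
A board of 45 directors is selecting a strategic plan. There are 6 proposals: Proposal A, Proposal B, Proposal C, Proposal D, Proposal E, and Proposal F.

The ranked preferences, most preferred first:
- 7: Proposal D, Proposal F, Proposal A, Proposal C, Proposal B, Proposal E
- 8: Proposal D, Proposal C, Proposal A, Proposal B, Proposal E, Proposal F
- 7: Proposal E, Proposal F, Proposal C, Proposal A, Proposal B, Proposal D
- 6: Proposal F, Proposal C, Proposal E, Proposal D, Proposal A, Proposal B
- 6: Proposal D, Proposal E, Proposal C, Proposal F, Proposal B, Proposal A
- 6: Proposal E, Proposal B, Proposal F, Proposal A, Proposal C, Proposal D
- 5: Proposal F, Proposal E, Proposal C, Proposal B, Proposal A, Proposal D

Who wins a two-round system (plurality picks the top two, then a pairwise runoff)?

Proposal E

Round 1 first-place votes: Proposal A 0, Proposal B 0, Proposal C 0, Proposal D 21, Proposal E 13, Proposal F 11. Proposal D and Proposal E advance.
Runoff: Proposal D is ranked above Proposal E on 21 ballots, Proposal E above Proposal D on 24.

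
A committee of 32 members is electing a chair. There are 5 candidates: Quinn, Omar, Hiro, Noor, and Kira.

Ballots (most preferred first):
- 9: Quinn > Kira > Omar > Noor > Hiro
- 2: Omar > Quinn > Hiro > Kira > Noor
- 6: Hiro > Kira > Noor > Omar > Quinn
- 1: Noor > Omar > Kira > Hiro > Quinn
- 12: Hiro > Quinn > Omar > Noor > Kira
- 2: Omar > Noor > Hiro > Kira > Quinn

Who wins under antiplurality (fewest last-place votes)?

Omar

Last-place votes: Quinn 9, Omar 0, Hiro 9, Noor 2, Kira 12.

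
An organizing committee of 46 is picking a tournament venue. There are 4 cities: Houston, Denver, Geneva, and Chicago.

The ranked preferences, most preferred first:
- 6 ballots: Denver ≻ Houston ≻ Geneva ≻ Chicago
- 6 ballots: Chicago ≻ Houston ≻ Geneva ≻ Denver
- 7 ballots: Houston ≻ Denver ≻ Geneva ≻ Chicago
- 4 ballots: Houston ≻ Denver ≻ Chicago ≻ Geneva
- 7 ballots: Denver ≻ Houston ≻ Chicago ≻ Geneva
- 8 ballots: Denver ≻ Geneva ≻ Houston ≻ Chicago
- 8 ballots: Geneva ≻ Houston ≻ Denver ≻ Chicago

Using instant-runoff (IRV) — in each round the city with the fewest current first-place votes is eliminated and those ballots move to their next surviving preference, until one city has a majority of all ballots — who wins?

Round 1: Houston 11, Denver 21, Geneva 8, Chicago 6. Chicago eliminated.
Round 2: Houston 17, Denver 21, Geneva 8. Geneva eliminated.
Round 3: Houston 25, Denver 21. Houston has a majority (≥24).

Houston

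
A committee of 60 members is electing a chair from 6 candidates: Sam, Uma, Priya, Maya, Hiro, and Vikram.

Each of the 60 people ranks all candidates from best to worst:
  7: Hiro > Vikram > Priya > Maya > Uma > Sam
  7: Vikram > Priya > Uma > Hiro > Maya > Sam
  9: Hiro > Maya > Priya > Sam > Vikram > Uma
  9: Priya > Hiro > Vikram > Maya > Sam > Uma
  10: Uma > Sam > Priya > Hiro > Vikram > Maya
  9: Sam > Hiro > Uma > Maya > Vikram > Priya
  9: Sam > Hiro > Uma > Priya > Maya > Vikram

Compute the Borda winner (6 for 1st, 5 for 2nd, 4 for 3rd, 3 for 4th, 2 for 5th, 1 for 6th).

Hiro

Sam: 7×1 + 7×1 + 9×3 + 9×2 + 10×5 + 9×6 + 9×6 = 217
Uma: 7×2 + 7×4 + 9×1 + 9×1 + 10×6 + 9×4 + 9×4 = 192
Priya: 7×4 + 7×5 + 9×4 + 9×6 + 10×4 + 9×1 + 9×3 = 229
Maya: 7×3 + 7×2 + 9×5 + 9×3 + 10×1 + 9×3 + 9×2 = 162
Hiro: 7×6 + 7×3 + 9×6 + 9×5 + 10×3 + 9×5 + 9×5 = 282
Vikram: 7×5 + 7×6 + 9×2 + 9×4 + 10×2 + 9×2 + 9×1 = 178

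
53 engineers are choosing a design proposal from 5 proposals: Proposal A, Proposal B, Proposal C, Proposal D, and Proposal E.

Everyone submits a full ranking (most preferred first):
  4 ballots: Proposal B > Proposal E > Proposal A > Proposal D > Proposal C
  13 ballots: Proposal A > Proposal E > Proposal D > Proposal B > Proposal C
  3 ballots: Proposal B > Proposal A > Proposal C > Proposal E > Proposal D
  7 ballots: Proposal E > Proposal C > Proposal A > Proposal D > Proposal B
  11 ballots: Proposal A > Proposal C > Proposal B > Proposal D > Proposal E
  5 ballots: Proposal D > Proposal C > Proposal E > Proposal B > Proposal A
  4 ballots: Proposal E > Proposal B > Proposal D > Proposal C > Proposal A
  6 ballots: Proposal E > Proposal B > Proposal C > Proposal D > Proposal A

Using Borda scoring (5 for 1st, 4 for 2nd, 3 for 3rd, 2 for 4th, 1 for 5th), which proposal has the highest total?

Proposal A: 4×3 + 13×5 + 3×4 + 7×3 + 11×5 + 5×1 + 4×1 + 6×1 = 180
Proposal B: 4×5 + 13×2 + 3×5 + 7×1 + 11×3 + 5×2 + 4×4 + 6×4 = 151
Proposal C: 4×1 + 13×1 + 3×3 + 7×4 + 11×4 + 5×4 + 4×2 + 6×3 = 144
Proposal D: 4×2 + 13×3 + 3×1 + 7×2 + 11×2 + 5×5 + 4×3 + 6×2 = 135
Proposal E: 4×4 + 13×4 + 3×2 + 7×5 + 11×1 + 5×3 + 4×5 + 6×5 = 185

Proposal E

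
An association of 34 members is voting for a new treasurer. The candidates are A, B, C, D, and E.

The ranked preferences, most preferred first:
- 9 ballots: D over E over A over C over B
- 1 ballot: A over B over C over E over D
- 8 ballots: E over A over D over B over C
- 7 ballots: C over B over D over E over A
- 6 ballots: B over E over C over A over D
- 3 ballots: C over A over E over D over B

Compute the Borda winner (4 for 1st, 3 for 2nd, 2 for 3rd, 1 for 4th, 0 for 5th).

A: 9×2 + 1×4 + 8×3 + 7×0 + 6×1 + 3×3 = 61
B: 9×0 + 1×3 + 8×1 + 7×3 + 6×4 + 3×0 = 56
C: 9×1 + 1×2 + 8×0 + 7×4 + 6×2 + 3×4 = 63
D: 9×4 + 1×0 + 8×2 + 7×2 + 6×0 + 3×1 = 69
E: 9×3 + 1×1 + 8×4 + 7×1 + 6×3 + 3×2 = 91

E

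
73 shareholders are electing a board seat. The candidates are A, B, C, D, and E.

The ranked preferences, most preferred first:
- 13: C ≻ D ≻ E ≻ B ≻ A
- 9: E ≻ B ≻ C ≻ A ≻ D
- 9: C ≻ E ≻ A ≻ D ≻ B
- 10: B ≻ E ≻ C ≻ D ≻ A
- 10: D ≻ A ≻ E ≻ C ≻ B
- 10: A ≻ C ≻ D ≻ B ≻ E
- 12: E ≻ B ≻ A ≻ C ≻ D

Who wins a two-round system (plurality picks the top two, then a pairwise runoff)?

Round 1 first-place votes: A 10, B 10, C 22, D 10, E 21. C and E advance.
Runoff: C is ranked above E on 32 ballots, E above C on 41.

E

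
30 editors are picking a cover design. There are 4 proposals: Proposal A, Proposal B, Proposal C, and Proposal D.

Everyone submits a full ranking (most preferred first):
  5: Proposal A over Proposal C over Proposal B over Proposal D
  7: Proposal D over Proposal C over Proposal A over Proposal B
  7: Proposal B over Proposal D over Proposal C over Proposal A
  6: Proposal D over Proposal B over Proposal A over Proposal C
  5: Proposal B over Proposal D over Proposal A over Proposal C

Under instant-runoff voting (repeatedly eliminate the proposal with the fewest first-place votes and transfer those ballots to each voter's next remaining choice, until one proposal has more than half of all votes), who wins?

Proposal B

Round 1: Proposal A 5, Proposal B 12, Proposal C 0, Proposal D 13. Proposal C eliminated.
Round 2: Proposal A 5, Proposal B 12, Proposal D 13. Proposal A eliminated.
Round 3: Proposal B 17, Proposal D 13. Proposal B has a majority (≥16).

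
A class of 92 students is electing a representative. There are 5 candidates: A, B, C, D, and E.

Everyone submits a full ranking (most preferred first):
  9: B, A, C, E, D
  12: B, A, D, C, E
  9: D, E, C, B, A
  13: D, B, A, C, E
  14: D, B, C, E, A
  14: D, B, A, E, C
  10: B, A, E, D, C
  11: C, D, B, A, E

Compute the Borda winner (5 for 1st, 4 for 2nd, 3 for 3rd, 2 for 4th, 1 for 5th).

A: 9×4 + 12×4 + 9×1 + 13×3 + 14×1 + 14×3 + 10×4 + 11×2 = 250
B: 9×5 + 12×5 + 9×2 + 13×4 + 14×4 + 14×4 + 10×5 + 11×3 = 370
C: 9×3 + 12×2 + 9×3 + 13×2 + 14×3 + 14×1 + 10×1 + 11×5 = 225
D: 9×1 + 12×3 + 9×5 + 13×5 + 14×5 + 14×5 + 10×2 + 11×4 = 359
E: 9×2 + 12×1 + 9×4 + 13×1 + 14×2 + 14×2 + 10×3 + 11×1 = 176

B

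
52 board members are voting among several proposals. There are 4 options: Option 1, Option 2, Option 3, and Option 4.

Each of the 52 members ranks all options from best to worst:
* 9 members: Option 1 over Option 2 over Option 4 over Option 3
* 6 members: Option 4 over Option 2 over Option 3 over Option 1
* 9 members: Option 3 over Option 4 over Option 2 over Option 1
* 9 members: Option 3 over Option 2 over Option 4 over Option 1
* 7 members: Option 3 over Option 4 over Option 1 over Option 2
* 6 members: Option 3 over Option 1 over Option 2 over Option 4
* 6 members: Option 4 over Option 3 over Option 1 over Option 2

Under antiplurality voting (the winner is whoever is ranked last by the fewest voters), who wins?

Option 4

Last-place votes: Option 1 24, Option 2 13, Option 3 9, Option 4 6.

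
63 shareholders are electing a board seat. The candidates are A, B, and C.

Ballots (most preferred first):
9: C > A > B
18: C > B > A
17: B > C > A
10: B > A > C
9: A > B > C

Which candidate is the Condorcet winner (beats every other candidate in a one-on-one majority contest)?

B vs A: 45–18
B vs C: 36–27
B beats every other candidate.

B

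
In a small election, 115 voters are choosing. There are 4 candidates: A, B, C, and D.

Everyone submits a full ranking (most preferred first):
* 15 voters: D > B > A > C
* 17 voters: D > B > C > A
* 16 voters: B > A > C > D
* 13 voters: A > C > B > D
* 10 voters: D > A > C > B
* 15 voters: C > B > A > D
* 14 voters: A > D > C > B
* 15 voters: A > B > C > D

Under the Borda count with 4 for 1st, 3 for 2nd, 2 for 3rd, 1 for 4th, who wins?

A

A: 15×2 + 17×1 + 16×3 + 13×4 + 10×3 + 15×2 + 14×4 + 15×4 = 323
B: 15×3 + 17×3 + 16×4 + 13×2 + 10×1 + 15×3 + 14×1 + 15×3 = 300
C: 15×1 + 17×2 + 16×2 + 13×3 + 10×2 + 15×4 + 14×2 + 15×2 = 258
D: 15×4 + 17×4 + 16×1 + 13×1 + 10×4 + 15×1 + 14×3 + 15×1 = 269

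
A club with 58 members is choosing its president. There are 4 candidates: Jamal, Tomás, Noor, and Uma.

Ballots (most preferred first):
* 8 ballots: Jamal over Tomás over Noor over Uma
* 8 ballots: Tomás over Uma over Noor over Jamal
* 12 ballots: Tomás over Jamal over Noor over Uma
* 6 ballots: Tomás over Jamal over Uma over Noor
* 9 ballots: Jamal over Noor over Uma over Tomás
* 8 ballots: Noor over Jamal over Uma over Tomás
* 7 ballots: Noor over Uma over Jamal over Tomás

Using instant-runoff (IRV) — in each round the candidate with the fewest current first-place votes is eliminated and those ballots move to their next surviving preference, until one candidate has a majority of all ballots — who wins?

Round 1: Jamal 17, Tomás 26, Noor 15, Uma 0. Uma eliminated.
Round 2: Jamal 17, Tomás 26, Noor 15. Noor eliminated.
Round 3: Jamal 32, Tomás 26. Jamal has a majority (≥30).

Jamal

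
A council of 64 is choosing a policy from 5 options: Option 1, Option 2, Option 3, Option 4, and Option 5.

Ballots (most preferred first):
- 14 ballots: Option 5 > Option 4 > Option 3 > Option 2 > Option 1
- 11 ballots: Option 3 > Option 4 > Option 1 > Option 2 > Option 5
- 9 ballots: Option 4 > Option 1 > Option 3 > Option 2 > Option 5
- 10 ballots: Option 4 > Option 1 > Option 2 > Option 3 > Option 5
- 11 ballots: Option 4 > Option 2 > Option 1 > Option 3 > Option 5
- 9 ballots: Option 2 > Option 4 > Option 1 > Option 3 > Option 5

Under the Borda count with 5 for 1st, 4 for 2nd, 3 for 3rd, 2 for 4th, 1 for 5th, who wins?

Option 4

Option 1: 14×1 + 11×3 + 9×4 + 10×4 + 11×3 + 9×3 = 183
Option 2: 14×2 + 11×2 + 9×2 + 10×3 + 11×4 + 9×5 = 187
Option 3: 14×3 + 11×5 + 9×3 + 10×2 + 11×2 + 9×2 = 184
Option 4: 14×4 + 11×4 + 9×5 + 10×5 + 11×5 + 9×4 = 286
Option 5: 14×5 + 11×1 + 9×1 + 10×1 + 11×1 + 9×1 = 120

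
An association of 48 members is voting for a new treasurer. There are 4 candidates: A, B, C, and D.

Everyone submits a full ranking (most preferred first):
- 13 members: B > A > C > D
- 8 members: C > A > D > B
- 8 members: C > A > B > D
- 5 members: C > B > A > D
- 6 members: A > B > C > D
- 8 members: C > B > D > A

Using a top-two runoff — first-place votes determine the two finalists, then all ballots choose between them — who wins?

Round 1 first-place votes: A 6, B 13, C 29, D 0. C and B advance.
Runoff: C is ranked above B on 29 ballots, B above C on 19.

C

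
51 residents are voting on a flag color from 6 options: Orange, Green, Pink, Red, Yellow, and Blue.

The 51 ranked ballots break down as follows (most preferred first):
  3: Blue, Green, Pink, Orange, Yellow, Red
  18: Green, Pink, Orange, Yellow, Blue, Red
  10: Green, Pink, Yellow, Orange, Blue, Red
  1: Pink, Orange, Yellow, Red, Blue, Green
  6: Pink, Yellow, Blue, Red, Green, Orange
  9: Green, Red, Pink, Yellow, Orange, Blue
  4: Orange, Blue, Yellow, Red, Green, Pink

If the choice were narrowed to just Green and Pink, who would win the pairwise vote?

Green

Green is ranked above Pink on 44 ballots; Pink above Green on 7.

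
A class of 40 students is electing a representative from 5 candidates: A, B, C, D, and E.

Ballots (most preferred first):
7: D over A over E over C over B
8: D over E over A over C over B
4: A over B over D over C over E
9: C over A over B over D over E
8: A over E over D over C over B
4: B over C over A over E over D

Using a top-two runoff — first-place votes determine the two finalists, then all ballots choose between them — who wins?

Round 1 first-place votes: A 12, B 4, C 9, D 15, E 0. D and A advance.
Runoff: D is ranked above A on 15 ballots, A above D on 25.

A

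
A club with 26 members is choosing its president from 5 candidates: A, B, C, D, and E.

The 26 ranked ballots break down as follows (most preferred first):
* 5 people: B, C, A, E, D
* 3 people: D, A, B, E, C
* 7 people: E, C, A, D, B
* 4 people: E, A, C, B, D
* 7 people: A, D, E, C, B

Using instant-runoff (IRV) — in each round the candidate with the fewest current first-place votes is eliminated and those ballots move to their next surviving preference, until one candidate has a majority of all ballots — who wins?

A

Round 1: A 7, B 5, C 0, D 3, E 11. C eliminated.
Round 2: A 7, B 5, D 3, E 11. D eliminated.
Round 3: A 10, B 5, E 11. B eliminated.
Round 4: A 15, E 11. A has a majority (≥14).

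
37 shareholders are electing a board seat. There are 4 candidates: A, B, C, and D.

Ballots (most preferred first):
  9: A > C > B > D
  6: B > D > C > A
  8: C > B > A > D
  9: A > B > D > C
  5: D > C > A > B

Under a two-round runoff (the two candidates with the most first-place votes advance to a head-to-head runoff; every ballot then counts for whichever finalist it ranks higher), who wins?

C

Round 1 first-place votes: A 18, B 6, C 8, D 5. A and C advance.
Runoff: A is ranked above C on 18 ballots, C above A on 19.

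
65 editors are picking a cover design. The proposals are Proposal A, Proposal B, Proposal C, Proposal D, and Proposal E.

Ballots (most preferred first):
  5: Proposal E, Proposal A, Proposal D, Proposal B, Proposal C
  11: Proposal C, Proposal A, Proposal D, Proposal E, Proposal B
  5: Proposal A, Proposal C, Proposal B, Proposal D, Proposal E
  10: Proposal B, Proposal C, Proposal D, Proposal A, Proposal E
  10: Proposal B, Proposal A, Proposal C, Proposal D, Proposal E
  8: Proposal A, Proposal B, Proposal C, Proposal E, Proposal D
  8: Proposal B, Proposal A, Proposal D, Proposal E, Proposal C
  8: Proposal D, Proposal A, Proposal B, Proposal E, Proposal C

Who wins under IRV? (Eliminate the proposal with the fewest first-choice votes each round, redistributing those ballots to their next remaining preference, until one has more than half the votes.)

Round 1: Proposal A 13, Proposal B 28, Proposal C 11, Proposal D 8, Proposal E 5. Proposal E eliminated.
Round 2: Proposal A 18, Proposal B 28, Proposal C 11, Proposal D 8. Proposal D eliminated.
Round 3: Proposal A 26, Proposal B 28, Proposal C 11. Proposal C eliminated.
Round 4: Proposal A 37, Proposal B 28. Proposal A has a majority (≥33).

Proposal A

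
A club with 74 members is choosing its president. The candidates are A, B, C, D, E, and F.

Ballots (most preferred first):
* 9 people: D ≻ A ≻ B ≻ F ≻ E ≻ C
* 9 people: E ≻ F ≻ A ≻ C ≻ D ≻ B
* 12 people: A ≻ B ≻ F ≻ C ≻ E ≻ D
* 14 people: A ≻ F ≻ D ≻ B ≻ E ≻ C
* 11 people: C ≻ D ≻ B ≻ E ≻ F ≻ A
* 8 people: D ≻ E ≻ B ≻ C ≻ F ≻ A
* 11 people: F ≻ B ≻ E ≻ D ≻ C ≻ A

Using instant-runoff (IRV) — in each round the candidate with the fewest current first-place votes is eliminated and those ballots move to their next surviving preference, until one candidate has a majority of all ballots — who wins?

D

Round 1: A 26, B 0, C 11, D 17, E 9, F 11. B eliminated.
Round 2: A 26, C 11, D 17, E 9, F 11. E eliminated.
Round 3: A 26, C 11, D 17, F 20. C eliminated.
Round 4: A 26, D 28, F 20. F eliminated.
Round 5: A 35, D 39. D has a majority (≥38).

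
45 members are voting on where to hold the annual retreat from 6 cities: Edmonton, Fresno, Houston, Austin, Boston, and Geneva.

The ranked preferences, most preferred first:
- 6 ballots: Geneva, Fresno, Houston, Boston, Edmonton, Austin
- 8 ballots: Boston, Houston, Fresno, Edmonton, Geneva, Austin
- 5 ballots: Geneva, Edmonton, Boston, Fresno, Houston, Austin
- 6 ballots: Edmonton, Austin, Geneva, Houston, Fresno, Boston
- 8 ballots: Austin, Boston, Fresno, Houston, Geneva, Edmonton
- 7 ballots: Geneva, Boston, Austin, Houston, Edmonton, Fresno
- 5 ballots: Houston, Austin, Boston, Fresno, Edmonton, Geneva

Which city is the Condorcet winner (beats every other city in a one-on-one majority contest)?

Geneva

Geneva vs Edmonton: 26–19
Geneva vs Fresno: 24–21
Geneva vs Houston: 24–21
Geneva vs Austin: 26–19
Geneva vs Boston: 24–21
Geneva beats every other city.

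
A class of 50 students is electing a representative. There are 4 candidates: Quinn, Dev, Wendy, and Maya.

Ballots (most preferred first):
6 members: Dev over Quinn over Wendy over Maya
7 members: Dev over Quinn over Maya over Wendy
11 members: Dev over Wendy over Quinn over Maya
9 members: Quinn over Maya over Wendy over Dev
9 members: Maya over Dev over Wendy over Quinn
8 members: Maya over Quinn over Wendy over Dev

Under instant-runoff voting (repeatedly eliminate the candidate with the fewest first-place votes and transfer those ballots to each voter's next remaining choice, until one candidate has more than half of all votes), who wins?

Round 1: Quinn 9, Dev 24, Wendy 0, Maya 17. Wendy eliminated.
Round 2: Quinn 9, Dev 24, Maya 17. Quinn eliminated.
Round 3: Dev 24, Maya 26. Maya has a majority (≥26).

Maya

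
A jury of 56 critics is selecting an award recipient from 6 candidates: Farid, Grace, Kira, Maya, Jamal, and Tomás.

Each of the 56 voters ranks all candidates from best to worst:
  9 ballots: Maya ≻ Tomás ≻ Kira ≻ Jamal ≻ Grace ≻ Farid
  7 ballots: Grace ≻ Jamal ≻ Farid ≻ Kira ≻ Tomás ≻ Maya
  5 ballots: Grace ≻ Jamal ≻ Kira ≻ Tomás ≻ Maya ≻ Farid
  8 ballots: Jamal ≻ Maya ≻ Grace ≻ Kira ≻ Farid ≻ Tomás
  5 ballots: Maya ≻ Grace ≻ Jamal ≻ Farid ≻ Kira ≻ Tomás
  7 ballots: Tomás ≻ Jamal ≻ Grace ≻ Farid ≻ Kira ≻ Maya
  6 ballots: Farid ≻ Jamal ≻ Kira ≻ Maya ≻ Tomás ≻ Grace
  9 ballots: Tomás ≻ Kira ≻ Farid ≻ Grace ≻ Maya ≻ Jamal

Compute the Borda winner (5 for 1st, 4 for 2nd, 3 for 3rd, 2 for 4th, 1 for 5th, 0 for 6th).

Farid: 9×0 + 7×3 + 5×0 + 8×1 + 5×2 + 7×2 + 6×5 + 9×3 = 110
Grace: 9×1 + 7×5 + 5×5 + 8×3 + 5×4 + 7×3 + 6×0 + 9×2 = 152
Kira: 9×3 + 7×2 + 5×3 + 8×2 + 5×1 + 7×1 + 6×3 + 9×4 = 138
Maya: 9×5 + 7×0 + 5×1 + 8×4 + 5×5 + 7×0 + 6×2 + 9×1 = 128
Jamal: 9×2 + 7×4 + 5×4 + 8×5 + 5×3 + 7×4 + 6×4 + 9×0 = 173
Tomás: 9×4 + 7×1 + 5×2 + 8×0 + 5×0 + 7×5 + 6×1 + 9×5 = 139

Jamal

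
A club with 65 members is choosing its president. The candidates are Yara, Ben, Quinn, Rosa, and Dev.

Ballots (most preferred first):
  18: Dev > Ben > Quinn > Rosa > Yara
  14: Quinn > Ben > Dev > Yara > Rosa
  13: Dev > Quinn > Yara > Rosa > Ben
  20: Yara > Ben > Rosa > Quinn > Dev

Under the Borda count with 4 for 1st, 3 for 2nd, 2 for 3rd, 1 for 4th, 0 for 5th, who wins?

Ben

Yara: 18×0 + 14×1 + 13×2 + 20×4 = 120
Ben: 18×3 + 14×3 + 13×0 + 20×3 = 156
Quinn: 18×2 + 14×4 + 13×3 + 20×1 = 151
Rosa: 18×1 + 14×0 + 13×1 + 20×2 = 71
Dev: 18×4 + 14×2 + 13×4 + 20×0 = 152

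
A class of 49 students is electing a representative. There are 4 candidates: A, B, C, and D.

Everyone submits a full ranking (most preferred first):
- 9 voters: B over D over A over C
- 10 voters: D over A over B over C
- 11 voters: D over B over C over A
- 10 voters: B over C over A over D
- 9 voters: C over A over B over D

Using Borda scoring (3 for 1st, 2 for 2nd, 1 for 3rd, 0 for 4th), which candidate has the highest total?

B

A: 9×1 + 10×2 + 11×0 + 10×1 + 9×2 = 57
B: 9×3 + 10×1 + 11×2 + 10×3 + 9×1 = 98
C: 9×0 + 10×0 + 11×1 + 10×2 + 9×3 = 58
D: 9×2 + 10×3 + 11×3 + 10×0 + 9×0 = 81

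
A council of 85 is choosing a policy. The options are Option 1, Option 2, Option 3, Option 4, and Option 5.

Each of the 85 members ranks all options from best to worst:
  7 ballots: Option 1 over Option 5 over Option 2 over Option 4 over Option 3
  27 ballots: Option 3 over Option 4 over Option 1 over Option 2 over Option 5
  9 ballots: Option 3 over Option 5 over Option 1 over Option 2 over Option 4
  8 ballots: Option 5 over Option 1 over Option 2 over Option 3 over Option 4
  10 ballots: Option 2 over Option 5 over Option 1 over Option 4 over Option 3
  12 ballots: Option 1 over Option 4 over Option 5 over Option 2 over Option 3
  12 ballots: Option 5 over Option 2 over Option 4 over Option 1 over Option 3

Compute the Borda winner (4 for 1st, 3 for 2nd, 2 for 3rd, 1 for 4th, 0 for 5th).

Option 1: 7×4 + 27×2 + 9×2 + 8×3 + 10×2 + 12×4 + 12×1 = 204
Option 2: 7×2 + 27×1 + 9×1 + 8×2 + 10×4 + 12×1 + 12×3 = 154
Option 3: 7×0 + 27×4 + 9×4 + 8×1 + 10×0 + 12×0 + 12×0 = 152
Option 4: 7×1 + 27×3 + 9×0 + 8×0 + 10×1 + 12×3 + 12×2 = 158
Option 5: 7×3 + 27×0 + 9×3 + 8×4 + 10×3 + 12×2 + 12×4 = 182

Option 1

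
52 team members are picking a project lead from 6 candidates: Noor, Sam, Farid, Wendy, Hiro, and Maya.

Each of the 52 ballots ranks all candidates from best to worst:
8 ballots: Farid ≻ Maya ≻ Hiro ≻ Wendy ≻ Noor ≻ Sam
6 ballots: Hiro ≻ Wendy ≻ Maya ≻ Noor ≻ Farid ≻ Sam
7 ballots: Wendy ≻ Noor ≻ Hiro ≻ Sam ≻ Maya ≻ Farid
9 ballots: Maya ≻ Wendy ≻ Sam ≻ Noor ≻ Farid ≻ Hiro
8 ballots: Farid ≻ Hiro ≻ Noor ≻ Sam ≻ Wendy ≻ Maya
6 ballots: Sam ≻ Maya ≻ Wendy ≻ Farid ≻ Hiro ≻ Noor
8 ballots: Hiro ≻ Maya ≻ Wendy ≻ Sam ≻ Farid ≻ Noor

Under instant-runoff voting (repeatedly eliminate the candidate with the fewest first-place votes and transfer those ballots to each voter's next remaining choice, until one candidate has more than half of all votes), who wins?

Round 1: Noor 0, Sam 6, Farid 16, Wendy 7, Hiro 14, Maya 9. Noor eliminated.
Round 2: Sam 6, Farid 16, Wendy 7, Hiro 14, Maya 9. Sam eliminated.
Round 3: Farid 16, Wendy 7, Hiro 14, Maya 15. Wendy eliminated.
Round 4: Farid 16, Hiro 21, Maya 15. Maya eliminated.
Round 5: Farid 31, Hiro 21. Farid has a majority (≥27).

Farid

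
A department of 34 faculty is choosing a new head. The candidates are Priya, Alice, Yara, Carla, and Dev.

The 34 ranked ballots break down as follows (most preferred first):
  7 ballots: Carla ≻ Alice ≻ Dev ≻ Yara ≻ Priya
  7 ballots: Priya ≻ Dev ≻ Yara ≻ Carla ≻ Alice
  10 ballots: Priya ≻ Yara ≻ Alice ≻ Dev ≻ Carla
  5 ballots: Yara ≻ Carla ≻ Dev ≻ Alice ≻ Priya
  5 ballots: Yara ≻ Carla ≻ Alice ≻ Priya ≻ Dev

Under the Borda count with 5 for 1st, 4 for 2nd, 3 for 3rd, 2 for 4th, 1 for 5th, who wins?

Yara

Priya: 7×1 + 7×5 + 10×5 + 5×1 + 5×2 = 107
Alice: 7×4 + 7×1 + 10×3 + 5×2 + 5×3 = 90
Yara: 7×2 + 7×3 + 10×4 + 5×5 + 5×5 = 125
Carla: 7×5 + 7×2 + 10×1 + 5×4 + 5×4 = 99
Dev: 7×3 + 7×4 + 10×2 + 5×3 + 5×1 = 89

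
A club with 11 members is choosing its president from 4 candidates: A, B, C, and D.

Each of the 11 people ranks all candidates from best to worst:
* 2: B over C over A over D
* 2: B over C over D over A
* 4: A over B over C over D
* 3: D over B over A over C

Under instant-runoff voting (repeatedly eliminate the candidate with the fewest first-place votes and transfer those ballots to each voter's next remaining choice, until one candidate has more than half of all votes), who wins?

B

Round 1: A 4, B 4, C 0, D 3. C eliminated.
Round 2: A 4, B 4, D 3. D eliminated.
Round 3: A 4, B 7. B has a majority (≥6).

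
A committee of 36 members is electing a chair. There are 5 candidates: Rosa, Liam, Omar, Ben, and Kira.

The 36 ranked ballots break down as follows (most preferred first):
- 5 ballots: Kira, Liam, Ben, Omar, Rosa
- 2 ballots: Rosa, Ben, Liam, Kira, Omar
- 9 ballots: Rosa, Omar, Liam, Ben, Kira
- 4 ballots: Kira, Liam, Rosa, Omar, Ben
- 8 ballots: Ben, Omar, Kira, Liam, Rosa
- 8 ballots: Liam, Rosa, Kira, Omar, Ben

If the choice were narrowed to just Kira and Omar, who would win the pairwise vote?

Kira

Kira is ranked above Omar on 19 ballots; Omar above Kira on 17.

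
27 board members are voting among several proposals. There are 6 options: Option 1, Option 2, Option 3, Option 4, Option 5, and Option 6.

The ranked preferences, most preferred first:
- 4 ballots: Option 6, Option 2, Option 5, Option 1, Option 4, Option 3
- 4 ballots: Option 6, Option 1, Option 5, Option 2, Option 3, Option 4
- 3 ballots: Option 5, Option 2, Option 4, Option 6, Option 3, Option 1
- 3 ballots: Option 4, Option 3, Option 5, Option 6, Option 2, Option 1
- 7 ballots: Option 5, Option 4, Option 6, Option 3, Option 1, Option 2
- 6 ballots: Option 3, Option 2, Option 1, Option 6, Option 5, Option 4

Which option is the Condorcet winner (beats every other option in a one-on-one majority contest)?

Option 6 vs Option 1: 21–6
Option 6 vs Option 2: 18–9
Option 6 vs Option 3: 18–9
Option 6 vs Option 4: 14–13
Option 6 vs Option 5: 14–13
Option 6 beats every other option.

Option 6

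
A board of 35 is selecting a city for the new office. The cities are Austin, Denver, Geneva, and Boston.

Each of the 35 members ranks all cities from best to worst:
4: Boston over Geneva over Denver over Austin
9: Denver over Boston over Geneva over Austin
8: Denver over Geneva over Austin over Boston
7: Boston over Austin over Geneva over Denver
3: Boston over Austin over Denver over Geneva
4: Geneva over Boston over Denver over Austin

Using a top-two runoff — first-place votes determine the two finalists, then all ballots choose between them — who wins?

Boston

Round 1 first-place votes: Austin 0, Denver 17, Geneva 4, Boston 14. Denver and Boston advance.
Runoff: Denver is ranked above Boston on 17 ballots, Boston above Denver on 18.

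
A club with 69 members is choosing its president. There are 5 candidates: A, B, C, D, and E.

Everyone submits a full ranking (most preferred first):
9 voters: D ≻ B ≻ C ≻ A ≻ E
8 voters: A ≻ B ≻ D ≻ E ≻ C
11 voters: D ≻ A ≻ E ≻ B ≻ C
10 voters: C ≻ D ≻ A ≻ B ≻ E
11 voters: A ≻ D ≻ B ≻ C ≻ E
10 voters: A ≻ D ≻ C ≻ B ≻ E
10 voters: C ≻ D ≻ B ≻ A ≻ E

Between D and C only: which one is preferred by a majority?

D

D is ranked above C on 49 ballots; C above D on 20.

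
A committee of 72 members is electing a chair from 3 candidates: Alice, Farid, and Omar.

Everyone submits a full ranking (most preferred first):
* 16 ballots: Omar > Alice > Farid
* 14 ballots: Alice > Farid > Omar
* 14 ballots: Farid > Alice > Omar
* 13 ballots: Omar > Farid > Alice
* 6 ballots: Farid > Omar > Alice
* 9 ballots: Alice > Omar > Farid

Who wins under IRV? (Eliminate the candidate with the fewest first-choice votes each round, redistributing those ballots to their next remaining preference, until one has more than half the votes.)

Round 1: Alice 23, Farid 20, Omar 29. Farid eliminated.
Round 2: Alice 37, Omar 35. Alice has a majority (≥37).

Alice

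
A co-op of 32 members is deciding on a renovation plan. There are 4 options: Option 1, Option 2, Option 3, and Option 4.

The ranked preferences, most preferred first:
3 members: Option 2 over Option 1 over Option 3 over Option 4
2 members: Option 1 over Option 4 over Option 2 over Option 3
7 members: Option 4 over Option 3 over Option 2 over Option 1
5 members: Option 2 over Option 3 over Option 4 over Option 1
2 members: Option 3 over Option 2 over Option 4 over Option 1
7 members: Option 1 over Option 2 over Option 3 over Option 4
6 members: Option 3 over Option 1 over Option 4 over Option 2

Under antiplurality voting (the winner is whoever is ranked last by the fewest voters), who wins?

Last-place votes: Option 1 14, Option 2 6, Option 3 2, Option 4 10.

Option 3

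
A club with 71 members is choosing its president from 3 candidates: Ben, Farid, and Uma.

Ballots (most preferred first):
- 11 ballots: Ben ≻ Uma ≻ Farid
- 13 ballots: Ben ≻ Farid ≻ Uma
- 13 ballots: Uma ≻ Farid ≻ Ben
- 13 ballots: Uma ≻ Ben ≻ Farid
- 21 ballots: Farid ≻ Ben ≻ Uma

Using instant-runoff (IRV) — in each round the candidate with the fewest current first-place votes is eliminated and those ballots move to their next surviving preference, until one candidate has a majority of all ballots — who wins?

Ben

Round 1: Ben 24, Farid 21, Uma 26. Farid eliminated.
Round 2: Ben 45, Uma 26. Ben has a majority (≥36).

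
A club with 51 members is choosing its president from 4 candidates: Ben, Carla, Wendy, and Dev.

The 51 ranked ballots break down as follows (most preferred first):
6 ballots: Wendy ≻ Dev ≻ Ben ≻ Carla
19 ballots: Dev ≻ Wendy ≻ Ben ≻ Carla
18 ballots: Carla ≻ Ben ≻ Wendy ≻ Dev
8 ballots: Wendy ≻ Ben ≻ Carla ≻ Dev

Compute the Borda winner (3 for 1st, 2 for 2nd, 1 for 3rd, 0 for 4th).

Wendy

Ben: 6×1 + 19×1 + 18×2 + 8×2 = 77
Carla: 6×0 + 19×0 + 18×3 + 8×1 = 62
Wendy: 6×3 + 19×2 + 18×1 + 8×3 = 98
Dev: 6×2 + 19×3 + 18×0 + 8×0 = 69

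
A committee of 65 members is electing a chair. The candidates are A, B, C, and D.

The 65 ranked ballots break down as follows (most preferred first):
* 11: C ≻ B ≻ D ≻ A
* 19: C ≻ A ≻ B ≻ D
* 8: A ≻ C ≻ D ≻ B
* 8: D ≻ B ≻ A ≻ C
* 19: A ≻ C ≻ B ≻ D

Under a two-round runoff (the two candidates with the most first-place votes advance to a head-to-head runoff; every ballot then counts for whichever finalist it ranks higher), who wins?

A

Round 1 first-place votes: A 27, B 0, C 30, D 8. C and A advance.
Runoff: C is ranked above A on 30 ballots, A above C on 35.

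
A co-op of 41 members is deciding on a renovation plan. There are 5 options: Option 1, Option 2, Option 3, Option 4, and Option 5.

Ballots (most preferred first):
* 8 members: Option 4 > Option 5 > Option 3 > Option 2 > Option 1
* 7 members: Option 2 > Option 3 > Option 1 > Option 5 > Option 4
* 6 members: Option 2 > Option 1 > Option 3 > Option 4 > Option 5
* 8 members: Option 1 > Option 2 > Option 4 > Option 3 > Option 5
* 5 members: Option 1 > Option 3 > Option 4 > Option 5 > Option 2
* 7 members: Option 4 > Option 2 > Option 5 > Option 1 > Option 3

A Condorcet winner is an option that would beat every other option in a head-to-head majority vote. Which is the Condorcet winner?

Option 2 vs Option 1: 28–13
Option 2 vs Option 3: 28–13
Option 2 vs Option 4: 21–20
Option 2 vs Option 5: 28–13
Option 2 beats every other option.

Option 2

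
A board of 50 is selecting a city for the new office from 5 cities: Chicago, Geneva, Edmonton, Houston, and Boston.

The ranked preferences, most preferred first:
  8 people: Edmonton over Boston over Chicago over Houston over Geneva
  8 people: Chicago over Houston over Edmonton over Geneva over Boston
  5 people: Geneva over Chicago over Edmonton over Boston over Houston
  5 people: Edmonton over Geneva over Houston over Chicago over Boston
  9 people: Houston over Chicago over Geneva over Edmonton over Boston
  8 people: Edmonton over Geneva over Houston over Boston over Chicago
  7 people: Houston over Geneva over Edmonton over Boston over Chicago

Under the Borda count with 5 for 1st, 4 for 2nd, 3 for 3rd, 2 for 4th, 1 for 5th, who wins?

Chicago: 8×3 + 8×5 + 5×4 + 5×2 + 9×4 + 8×1 + 7×1 = 145
Geneva: 8×1 + 8×2 + 5×5 + 5×4 + 9×3 + 8×4 + 7×4 = 156
Edmonton: 8×5 + 8×3 + 5×3 + 5×5 + 9×2 + 8×5 + 7×3 = 183
Houston: 8×2 + 8×4 + 5×1 + 5×3 + 9×5 + 8×3 + 7×5 = 172
Boston: 8×4 + 8×1 + 5×2 + 5×1 + 9×1 + 8×2 + 7×2 = 94

Edmonton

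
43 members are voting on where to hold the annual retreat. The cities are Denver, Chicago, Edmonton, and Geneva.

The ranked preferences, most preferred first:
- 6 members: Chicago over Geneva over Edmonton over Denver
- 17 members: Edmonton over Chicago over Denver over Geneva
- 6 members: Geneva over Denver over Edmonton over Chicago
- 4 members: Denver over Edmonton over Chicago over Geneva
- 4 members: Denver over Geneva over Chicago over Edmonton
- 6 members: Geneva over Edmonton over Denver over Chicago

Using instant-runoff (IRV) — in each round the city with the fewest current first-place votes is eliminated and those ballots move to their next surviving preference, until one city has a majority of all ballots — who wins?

Geneva

Round 1: Denver 8, Chicago 6, Edmonton 17, Geneva 12. Chicago eliminated.
Round 2: Denver 8, Edmonton 17, Geneva 18. Denver eliminated.
Round 3: Edmonton 21, Geneva 22. Geneva has a majority (≥22).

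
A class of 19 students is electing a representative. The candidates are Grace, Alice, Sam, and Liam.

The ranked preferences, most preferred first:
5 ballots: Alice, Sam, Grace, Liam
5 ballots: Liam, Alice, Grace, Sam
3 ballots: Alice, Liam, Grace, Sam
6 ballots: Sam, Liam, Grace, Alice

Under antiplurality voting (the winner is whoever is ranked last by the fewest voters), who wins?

Last-place votes: Grace 0, Alice 6, Sam 8, Liam 5.

Grace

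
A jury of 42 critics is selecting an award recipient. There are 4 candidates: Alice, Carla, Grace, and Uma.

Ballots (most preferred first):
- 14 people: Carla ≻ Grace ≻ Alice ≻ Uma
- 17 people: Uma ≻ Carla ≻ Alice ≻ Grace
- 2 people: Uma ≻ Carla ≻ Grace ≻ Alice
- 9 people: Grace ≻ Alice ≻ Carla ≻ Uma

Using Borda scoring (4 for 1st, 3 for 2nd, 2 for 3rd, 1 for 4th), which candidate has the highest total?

Alice: 14×2 + 17×2 + 2×1 + 9×3 = 91
Carla: 14×4 + 17×3 + 2×3 + 9×2 = 131
Grace: 14×3 + 17×1 + 2×2 + 9×4 = 99
Uma: 14×1 + 17×4 + 2×4 + 9×1 = 99

Carla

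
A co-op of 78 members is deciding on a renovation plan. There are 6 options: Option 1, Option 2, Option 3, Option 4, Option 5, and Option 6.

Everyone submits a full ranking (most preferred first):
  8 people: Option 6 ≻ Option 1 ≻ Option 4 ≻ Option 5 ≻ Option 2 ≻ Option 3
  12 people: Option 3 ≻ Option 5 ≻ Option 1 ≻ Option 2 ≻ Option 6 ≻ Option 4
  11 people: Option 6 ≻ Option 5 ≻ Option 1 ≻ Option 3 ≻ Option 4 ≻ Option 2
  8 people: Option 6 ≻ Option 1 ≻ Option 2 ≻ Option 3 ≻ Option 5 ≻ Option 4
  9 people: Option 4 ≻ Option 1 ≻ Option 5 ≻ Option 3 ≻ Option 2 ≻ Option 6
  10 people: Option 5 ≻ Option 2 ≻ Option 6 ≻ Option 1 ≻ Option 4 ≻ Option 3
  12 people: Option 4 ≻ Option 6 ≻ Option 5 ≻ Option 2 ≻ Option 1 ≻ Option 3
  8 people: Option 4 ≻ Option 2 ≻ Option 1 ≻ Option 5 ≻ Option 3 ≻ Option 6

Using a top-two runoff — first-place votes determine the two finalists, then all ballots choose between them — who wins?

Option 6

Round 1 first-place votes: Option 1 0, Option 2 0, Option 3 12, Option 4 29, Option 5 10, Option 6 27. Option 4 and Option 6 advance.
Runoff: Option 4 is ranked above Option 6 on 29 ballots, Option 6 above Option 4 on 49.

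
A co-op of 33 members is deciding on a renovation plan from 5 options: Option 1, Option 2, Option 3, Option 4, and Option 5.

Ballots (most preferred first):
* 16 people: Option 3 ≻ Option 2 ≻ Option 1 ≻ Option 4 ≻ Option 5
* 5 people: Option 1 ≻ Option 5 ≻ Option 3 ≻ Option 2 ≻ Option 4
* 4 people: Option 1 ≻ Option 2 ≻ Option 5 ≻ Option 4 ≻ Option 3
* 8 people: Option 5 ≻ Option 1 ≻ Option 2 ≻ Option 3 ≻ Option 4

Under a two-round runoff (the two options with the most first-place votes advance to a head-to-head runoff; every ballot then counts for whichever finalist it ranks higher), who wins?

Option 1

Round 1 first-place votes: Option 1 9, Option 2 0, Option 3 16, Option 4 0, Option 5 8. Option 3 and Option 1 advance.
Runoff: Option 3 is ranked above Option 1 on 16 ballots, Option 1 above Option 3 on 17.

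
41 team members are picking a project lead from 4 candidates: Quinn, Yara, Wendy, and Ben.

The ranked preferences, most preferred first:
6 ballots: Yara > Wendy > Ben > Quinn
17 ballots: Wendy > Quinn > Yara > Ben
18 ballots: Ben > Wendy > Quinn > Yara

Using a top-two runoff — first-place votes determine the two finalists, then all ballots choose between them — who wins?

Wendy

Round 1 first-place votes: Quinn 0, Yara 6, Wendy 17, Ben 18. Ben and Wendy advance.
Runoff: Ben is ranked above Wendy on 18 ballots, Wendy above Ben on 23.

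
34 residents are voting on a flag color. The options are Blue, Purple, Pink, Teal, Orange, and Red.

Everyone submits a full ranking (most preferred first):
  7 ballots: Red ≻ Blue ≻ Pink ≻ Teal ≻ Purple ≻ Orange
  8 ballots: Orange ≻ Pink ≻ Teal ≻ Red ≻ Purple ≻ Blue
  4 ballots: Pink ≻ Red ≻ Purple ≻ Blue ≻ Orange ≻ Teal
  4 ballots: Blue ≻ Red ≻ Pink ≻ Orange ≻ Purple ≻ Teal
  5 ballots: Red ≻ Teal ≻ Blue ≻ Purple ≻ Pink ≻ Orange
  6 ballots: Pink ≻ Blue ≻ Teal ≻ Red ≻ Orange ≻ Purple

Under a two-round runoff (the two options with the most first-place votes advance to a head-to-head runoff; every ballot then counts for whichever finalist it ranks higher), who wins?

Round 1 first-place votes: Blue 4, Purple 0, Pink 10, Teal 0, Orange 8, Red 12. Red and Pink advance.
Runoff: Red is ranked above Pink on 16 ballots, Pink above Red on 18.

Pink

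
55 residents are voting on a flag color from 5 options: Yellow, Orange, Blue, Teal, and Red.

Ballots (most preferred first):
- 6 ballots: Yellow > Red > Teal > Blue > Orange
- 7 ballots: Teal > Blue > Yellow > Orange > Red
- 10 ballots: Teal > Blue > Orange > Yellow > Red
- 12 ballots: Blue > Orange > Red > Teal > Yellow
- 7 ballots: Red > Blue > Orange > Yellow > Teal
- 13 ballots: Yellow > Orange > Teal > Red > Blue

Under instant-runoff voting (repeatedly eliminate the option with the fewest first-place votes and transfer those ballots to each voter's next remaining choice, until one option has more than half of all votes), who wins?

Round 1: Yellow 19, Orange 0, Blue 12, Teal 17, Red 7. Orange eliminated.
Round 2: Yellow 19, Blue 12, Teal 17, Red 7. Red eliminated.
Round 3: Yellow 19, Blue 19, Teal 17. Teal eliminated.
Round 4: Yellow 19, Blue 36. Blue has a majority (≥28).

Blue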